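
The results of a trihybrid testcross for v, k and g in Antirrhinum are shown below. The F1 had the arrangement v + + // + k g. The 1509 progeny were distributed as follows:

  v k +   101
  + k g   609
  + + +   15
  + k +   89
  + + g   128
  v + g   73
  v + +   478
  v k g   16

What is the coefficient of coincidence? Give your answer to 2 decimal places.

The two rarest classes, + + + and v k g, are the double crossovers. Comparing them with the parentals, only the v allele has switched, so v is the middle locus and the order is k – v – g.
k–v: (229 + 31)/1509 = 0.1723; v–g: (162 + 31)/1509 = 0.1279.
Expected DCO frequency = 0.1723 × 0.1279 ≈ 0.02204; observed = 31/1509 ≈ 0.02054.
Coefficient of coincidence = 0.02054/0.02204 ≈ 0.93.

0.93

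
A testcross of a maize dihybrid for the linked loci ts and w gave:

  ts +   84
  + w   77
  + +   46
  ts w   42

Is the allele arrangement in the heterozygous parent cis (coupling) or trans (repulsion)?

trans

The two most frequent classes are + w (77) and ts + (84); these are the parental (non-recombinant) types.
So the F1 carried + w on one chromosome and ts + on the other — the recessive alleles are on opposite chromosomes (trans / repulsion).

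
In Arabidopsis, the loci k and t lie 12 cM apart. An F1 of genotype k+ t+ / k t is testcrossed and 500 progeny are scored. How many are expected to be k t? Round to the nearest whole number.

220

A map distance of 12 cM corresponds to a recombination frequency of 0.120.
The F1 is k+ t+ / k t, so k t is a parental gamete class with expected frequency (1 − r)/2 = 0.880/2 = 0.4400.
Expected number = 0.4400 × 500 = 220.00 ≈ 220.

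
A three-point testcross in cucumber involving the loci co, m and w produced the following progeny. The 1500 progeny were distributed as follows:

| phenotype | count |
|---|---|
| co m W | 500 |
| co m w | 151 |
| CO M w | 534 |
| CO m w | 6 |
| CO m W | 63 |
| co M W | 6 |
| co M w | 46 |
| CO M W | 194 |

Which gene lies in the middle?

The two most frequent reciprocal classes, co m W and CO M w, are the parental types, so the F1 was co m W / CO M w.
The two rarest classes, co M W and CO m w, are the double crossovers. Comparing them with the parentals, only the m allele has switched, so m is the middle locus and the order is w – m – co.

m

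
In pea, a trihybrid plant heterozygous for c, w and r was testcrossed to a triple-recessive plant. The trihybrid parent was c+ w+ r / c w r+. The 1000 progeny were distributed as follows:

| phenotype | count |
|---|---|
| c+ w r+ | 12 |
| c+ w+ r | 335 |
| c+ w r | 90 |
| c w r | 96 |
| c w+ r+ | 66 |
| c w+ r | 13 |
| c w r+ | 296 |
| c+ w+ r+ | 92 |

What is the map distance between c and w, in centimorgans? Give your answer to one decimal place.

18.1 centimorgans

The two rarest classes, c w+ r and c+ w r+, are the double crossovers. Comparing them with the parentals, only the c allele has switched, so c is the middle locus and the order is r – c – w.
Crossovers in the c–w interval produce the single-crossover classes c+ w r and c w+ r+ (90 + 66 = 156) plus the double crossovers (25).
RF(c–w) = (156 + 25) / 1000 = 181/1000 = 0.1810 → 18.1 centimorgans.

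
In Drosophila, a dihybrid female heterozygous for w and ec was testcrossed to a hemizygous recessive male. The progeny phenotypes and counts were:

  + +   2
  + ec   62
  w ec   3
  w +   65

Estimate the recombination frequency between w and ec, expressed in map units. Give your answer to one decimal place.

The two most frequent classes, + ec (62) and w + (65), are the parental types, so the F1 was + ec / w +.
The recombinant classes are + + and w ec: 2 + 3 = 5.
Recombination frequency = 5/132 = 0.0379 ≈ 3.8%, i.e. 3.8 map units.

3.8 map units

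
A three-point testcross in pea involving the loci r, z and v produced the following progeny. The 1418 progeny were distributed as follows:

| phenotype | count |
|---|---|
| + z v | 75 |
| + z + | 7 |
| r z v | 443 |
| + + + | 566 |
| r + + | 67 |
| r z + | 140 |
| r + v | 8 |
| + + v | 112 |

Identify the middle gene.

z

The two most frequent reciprocal classes, + + + and r z v, are the parental types, so the F1 was + + + / r z v.
The two rarest classes, + z + and r + v, are the double crossovers. Comparing them with the parentals, only the z allele has switched, so z is the middle locus and the order is r – z – v.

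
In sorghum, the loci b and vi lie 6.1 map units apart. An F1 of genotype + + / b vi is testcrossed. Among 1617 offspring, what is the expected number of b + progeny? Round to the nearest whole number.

49

A map distance of 6.1 map units corresponds to a recombination frequency of 0.061.
The F1 is + + / b vi, so b + is a recombinant gamete class with expected frequency r/2 = 0.061/2 = 0.0305.
Expected number = 0.0305 × 1617 = 49.32 ≈ 49.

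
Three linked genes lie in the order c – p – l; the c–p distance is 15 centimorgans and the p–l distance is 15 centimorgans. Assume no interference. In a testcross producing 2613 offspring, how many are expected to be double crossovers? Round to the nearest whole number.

59

Map distances give recombination frequencies of 0.150 and 0.150 for the two intervals.
With no interference, expected double-crossover frequency = 0.150 × 0.150 = 0.02250.
Expected number = 0.02250 × 2613 = 58.79 ≈ 59.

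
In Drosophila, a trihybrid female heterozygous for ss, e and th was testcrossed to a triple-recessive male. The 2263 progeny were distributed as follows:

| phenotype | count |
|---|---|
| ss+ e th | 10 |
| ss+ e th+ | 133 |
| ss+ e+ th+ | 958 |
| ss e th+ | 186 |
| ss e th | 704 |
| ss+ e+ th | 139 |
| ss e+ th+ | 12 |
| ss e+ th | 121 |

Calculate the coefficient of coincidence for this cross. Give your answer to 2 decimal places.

The two most frequent reciprocal classes, ss e th and ss+ e+ th+, are the parental types, so the F1 was ss e th / ss+ e+ th+.
The two rarest classes, ss+ e th and ss e+ th+, are the double crossovers. Comparing them with the parentals, only the ss allele has switched, so ss is the middle locus and the order is e – ss – th.
e–ss: (254 + 22)/2263 = 0.1220; ss–th: (325 + 22)/2263 = 0.1533.
Expected DCO frequency = 0.1220 × 0.1533 ≈ 0.01870; observed = 22/2263 ≈ 0.00972.
Coefficient of coincidence = 0.00972/0.01870 ≈ 0.52.

0.52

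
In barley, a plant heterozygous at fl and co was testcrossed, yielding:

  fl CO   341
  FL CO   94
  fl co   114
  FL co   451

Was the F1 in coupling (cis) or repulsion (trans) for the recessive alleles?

trans

The two most frequent classes are FL co (451) and fl CO (341); these are the parental (non-recombinant) types.
So the F1 carried FL co on one chromosome and fl CO on the other — the recessive alleles are on opposite chromosomes (trans / repulsion).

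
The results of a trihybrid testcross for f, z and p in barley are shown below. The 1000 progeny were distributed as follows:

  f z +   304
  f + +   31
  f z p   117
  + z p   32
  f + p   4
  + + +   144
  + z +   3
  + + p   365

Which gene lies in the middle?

The two most frequent reciprocal classes, + + p and f z +, are the parental types, so the F1 was + + p / f z +.
The two rarest classes, f + p and + z +, are the double crossovers. Comparing them with the parentals, only the f allele has switched, so f is the middle locus and the order is z – f – p.

f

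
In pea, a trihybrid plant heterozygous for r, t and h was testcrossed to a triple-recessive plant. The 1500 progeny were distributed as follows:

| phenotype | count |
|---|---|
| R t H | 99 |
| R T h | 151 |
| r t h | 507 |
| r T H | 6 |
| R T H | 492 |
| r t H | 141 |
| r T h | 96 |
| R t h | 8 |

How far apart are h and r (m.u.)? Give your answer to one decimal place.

20.4 m.u.

The two most frequent reciprocal classes, R T H and r t h, are the parental types, so the F1 was R T H / r t h.
The two rarest classes, r T H and R t h, are the double crossovers. Comparing them with the parentals, only the r allele has switched, so r is the middle locus and the order is t – r – h.
Crossovers in the r–h interval produce the single-crossover classes R T h and r t H (151 + 141 = 292) plus the double crossovers (14).
RF(r–h) = (292 + 14) / 1500 = 306/1500 = 0.2040 → 20.4 m.u.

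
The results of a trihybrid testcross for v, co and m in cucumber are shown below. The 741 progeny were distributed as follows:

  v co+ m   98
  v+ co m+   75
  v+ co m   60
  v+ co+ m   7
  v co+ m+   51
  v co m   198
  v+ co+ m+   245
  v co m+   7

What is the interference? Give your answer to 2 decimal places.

0.56

The two most frequent reciprocal classes, v+ co+ m+ and v co m, are the parental types, so the F1 was v+ co+ m+ / v co m.
The two rarest classes, v+ co+ m and v co m+, are the double crossovers. Comparing them with the parentals, only the m allele has switched, so m is the middle locus and the order is co – m – v.
co–m: (173 + 14)/741 = 0.2524; m–v: (111 + 14)/741 = 0.1687.
Expected DCO frequency = 0.2524 × 0.1687 ≈ 0.04258; observed = 14/741 ≈ 0.01889.
Coefficient of coincidence = 0.01889/0.04258 ≈ 0.44; interference = 1 − 0.44 = 0.56.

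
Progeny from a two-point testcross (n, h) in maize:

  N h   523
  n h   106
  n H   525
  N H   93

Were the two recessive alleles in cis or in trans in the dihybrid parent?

The two most frequent classes are N h (523) and n H (525); these are the parental (non-recombinant) types.
So the F1 carried N h on one chromosome and n H on the other — the recessive alleles are on opposite chromosomes (trans / repulsion).

trans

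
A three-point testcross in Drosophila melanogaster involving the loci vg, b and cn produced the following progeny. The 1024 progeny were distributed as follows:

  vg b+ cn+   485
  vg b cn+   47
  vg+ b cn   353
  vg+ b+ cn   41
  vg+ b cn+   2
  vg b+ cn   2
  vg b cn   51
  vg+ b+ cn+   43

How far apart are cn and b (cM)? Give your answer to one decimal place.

The two most frequent reciprocal classes, vg b+ cn+ and vg+ b cn, are the parental types, so the F1 was vg b+ cn+ / vg+ b cn.
The two rarest classes, vg b+ cn and vg+ b cn+, are the double crossovers. Comparing them with the parentals, only the cn allele has switched, so cn is the middle locus and the order is b – cn – vg.
Crossovers in the b–cn interval produce the single-crossover classes vg b cn+ and vg+ b+ cn (47 + 41 = 88) plus the double crossovers (4).
RF(b–cn) = (88 + 4) / 1024 = 92/1024 = 0.0898 → 9.0 cM.

9.0 cM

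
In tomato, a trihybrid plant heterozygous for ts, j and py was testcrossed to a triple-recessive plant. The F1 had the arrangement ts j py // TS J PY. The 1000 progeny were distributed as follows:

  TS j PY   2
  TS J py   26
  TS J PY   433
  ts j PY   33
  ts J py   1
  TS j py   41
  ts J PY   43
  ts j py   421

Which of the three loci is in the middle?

j

The two rarest classes, ts J py and TS j PY, are the double crossovers. Comparing them with the parentals, only the j allele has switched, so j is the middle locus and the order is ts – j – py.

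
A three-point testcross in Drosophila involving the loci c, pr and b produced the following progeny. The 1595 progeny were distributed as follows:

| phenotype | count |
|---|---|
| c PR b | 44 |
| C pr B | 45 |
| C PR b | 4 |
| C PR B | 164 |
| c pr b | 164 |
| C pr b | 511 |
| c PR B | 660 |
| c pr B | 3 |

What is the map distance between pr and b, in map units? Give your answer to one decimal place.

The two most frequent reciprocal classes, c PR B and C pr b, are the parental types, so the F1 was c PR B / C pr b.
The two rarest classes, c pr B and C PR b, are the double crossovers. Comparing them with the parentals, only the pr allele has switched, so pr is the middle locus and the order is b – pr – c.
Crossovers in the b–pr interval produce the single-crossover classes c PR b and C pr B (44 + 45 = 89) plus the double crossovers (7).
RF(b–pr) = (89 + 7) / 1595 = 96/1595 = 0.0602 → 6.0 map units.

6.0 map units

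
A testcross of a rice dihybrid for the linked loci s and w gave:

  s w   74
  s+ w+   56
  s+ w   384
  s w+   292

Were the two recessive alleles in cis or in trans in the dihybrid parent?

trans

The two most frequent classes are s+ w (384) and s w+ (292); these are the parental (non-recombinant) types.
So the F1 carried s+ w on one chromosome and s w+ on the other — the recessive alleles are on opposite chromosomes (trans / repulsion).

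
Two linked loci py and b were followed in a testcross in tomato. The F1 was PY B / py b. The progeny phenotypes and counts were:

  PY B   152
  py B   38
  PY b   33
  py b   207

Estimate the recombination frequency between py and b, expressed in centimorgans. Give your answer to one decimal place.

16.5 centimorgans

The recombinant classes are PY b and py B: 33 + 38 = 71.
Recombination frequency = 71/430 = 0.1651 ≈ 16.5%, i.e. 16.5 centimorgans.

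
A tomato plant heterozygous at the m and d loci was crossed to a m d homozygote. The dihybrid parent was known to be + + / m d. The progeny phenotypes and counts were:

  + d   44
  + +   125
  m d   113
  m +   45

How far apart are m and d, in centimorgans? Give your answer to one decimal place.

27.2 centimorgans

The recombinant classes are + d and m +: 44 + 45 = 89.
Recombination frequency = 89/327 = 0.2722 ≈ 27.2%, i.e. 27.2 centimorgans.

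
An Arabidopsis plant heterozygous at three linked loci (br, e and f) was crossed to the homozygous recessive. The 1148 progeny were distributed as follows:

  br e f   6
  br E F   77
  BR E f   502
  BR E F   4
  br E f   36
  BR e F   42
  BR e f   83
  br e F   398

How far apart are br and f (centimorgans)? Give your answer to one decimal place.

7.7 centimorgans

The two most frequent reciprocal classes, br e F and BR E f, are the parental types, so the F1 was br e F / BR E f.
The two rarest classes, br e f and BR E F, are the double crossovers. Comparing them with the parentals, only the f allele has switched, so f is the middle locus and the order is e – f – br.
Crossovers in the f–br interval produce the single-crossover classes BR e F and br E f (42 + 36 = 78) plus the double crossovers (10).
RF(f–br) = (78 + 10) / 1148 = 88/1148 = 0.0767 → 7.7 centimorgans.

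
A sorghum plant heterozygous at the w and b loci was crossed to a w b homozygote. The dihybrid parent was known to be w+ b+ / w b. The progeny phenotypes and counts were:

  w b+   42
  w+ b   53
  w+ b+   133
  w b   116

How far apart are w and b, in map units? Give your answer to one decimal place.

The recombinant classes are w+ b and w b+: 53 + 42 = 95.
Recombination frequency = 95/344 = 0.2762 ≈ 27.6%, i.e. 27.6 map units.

27.6 map units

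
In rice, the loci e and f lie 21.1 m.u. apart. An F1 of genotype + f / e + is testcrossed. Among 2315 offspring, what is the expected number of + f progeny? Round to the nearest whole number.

913

A map distance of 21.1 m.u. corresponds to a recombination frequency of 0.211.
The F1 is + f / e +, so + f is a parental gamete class with expected frequency (1 − r)/2 = 0.789/2 = 0.3945.
Expected number = 0.3945 × 2315 = 913.27 ≈ 913.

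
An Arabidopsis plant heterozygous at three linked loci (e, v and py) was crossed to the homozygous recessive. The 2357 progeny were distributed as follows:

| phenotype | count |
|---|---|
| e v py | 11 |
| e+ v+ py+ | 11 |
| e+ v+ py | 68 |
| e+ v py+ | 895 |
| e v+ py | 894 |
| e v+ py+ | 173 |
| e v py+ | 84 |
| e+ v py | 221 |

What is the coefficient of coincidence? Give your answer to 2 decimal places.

0.72

The two most frequent reciprocal classes, e v+ py and e+ v py+, are the parental types, so the F1 was e v+ py / e+ v py+.
The two rarest classes, e v py and e+ v+ py+, are the double crossovers. Comparing them with the parentals, only the v allele has switched, so v is the middle locus and the order is py – v – e.
py–v: (394 + 22)/2357 = 0.1765; v–e: (152 + 22)/2357 = 0.0738.
Expected DCO frequency = 0.1765 × 0.0738 ≈ 0.01303; observed = 22/2357 ≈ 0.00933.
Coefficient of coincidence = 0.00933/0.01303 ≈ 0.72.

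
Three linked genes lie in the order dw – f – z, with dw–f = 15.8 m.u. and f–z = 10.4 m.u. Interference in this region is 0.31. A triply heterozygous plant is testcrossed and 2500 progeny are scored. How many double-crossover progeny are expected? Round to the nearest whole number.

Map distances give recombination frequencies of 0.158 and 0.104 for the two intervals.
With interference 0.31 (so coincidence = 0.69), expected double-crossover frequency = 0.158 × 0.104 × 0.69 = 0.01134.
Expected number = 0.01134 × 2500 = 28.35 ≈ 28.

28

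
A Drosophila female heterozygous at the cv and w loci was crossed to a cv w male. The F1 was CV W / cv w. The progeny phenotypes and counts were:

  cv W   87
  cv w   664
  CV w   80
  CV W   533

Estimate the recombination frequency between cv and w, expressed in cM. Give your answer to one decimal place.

12.2 cM

The recombinant classes are CV w and cv W: 80 + 87 = 167.
Recombination frequency = 167/1364 = 0.1224 ≈ 12.2%, i.e. 12.2 cM.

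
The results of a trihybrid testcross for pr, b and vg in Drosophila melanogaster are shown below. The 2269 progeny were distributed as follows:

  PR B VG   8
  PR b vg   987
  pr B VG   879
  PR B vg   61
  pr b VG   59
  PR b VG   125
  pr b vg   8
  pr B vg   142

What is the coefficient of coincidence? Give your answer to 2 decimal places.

0.94

The two most frequent reciprocal classes, PR b vg and pr B VG, are the parental types, so the F1 was PR b vg / pr B VG.
The two rarest classes, pr b vg and PR B VG, are the double crossovers. Comparing them with the parentals, only the pr allele has switched, so pr is the middle locus and the order is b – pr – vg.
b–pr: (120 + 16)/2269 = 0.0599; pr–vg: (267 + 16)/2269 = 0.1247.
Expected DCO frequency = 0.0599 × 0.1247 ≈ 0.00747; observed = 16/2269 ≈ 0.00705.
Coefficient of coincidence = 0.00705/0.00747 ≈ 0.94.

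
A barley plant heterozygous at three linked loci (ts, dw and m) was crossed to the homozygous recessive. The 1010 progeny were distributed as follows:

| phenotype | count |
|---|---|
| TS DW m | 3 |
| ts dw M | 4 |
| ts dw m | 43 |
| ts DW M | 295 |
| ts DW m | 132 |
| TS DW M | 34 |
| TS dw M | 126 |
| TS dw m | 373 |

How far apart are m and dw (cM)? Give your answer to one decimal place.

26.2 cM

The two most frequent reciprocal classes, TS dw m and ts DW M, are the parental types, so the F1 was TS dw m / ts DW M.
The two rarest classes, TS DW m and ts dw M, are the double crossovers. Comparing them with the parentals, only the dw allele has switched, so dw is the middle locus and the order is m – dw – ts.
Crossovers in the m–dw interval produce the single-crossover classes TS dw M and ts DW m (126 + 132 = 258) plus the double crossovers (7).
RF(m–dw) = (258 + 7) / 1010 = 265/1010 = 0.2624 → 26.2 cM.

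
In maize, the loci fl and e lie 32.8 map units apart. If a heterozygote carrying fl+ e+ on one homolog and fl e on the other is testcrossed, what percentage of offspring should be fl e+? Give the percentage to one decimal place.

16.4%

A map distance of 32.8 map units corresponds to a recombination frequency of 0.328.
The F1 is fl+ e+ / fl e, so fl e+ is a recombinant gamete class with expected frequency r/2 = 0.328/2 = 0.1640.
That is 0.1640 = 16.4% of the progeny.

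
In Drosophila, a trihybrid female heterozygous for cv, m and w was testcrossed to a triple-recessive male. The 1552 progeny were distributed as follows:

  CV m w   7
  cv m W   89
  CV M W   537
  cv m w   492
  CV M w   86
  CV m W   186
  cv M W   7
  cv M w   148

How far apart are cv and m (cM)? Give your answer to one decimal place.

The two most frequent reciprocal classes, CV M W and cv m w, are the parental types, so the F1 was CV M W / cv m w.
The two rarest classes, cv M W and CV m w, are the double crossovers. Comparing them with the parentals, only the cv allele has switched, so cv is the middle locus and the order is w – cv – m.
Crossovers in the cv–m interval produce the single-crossover classes CV m W and cv M w (186 + 148 = 334) plus the double crossovers (14).
RF(cv–m) = (334 + 14) / 1552 = 348/1552 = 0.2242 → 22.4 cM.

22.4 cM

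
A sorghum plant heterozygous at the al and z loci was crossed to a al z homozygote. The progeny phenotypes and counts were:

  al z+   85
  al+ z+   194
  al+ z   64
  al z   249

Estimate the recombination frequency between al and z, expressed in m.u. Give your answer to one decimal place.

25.2 m.u.

The two most frequent classes, al+ z+ (194) and al z (249), are the parental types, so the F1 was al+ z+ / al z.
The recombinant classes are al+ z and al z+: 64 + 85 = 149.
Recombination frequency = 149/592 = 0.2517 ≈ 25.2%, i.e. 25.2 m.u.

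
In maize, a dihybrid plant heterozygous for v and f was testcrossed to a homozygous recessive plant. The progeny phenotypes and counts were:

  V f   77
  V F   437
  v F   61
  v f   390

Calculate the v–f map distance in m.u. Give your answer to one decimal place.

The two most frequent classes, V F (437) and v f (390), are the parental types, so the F1 was V F / v f.
The recombinant classes are V f and v F: 77 + 61 = 138.
Recombination frequency = 138/965 = 0.1430 ≈ 14.3%, i.e. 14.3 m.u.

14.3 m.u.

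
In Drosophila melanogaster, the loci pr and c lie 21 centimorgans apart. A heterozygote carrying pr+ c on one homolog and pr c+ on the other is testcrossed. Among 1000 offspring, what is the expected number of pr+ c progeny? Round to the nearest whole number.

395

A map distance of 21 centimorgans corresponds to a recombination frequency of 0.210.
The F1 is pr+ c / pr c+, so pr+ c is a parental gamete class with expected frequency (1 − r)/2 = 0.790/2 = 0.3950.
Expected number = 0.3950 × 1000 = 395.00 ≈ 395.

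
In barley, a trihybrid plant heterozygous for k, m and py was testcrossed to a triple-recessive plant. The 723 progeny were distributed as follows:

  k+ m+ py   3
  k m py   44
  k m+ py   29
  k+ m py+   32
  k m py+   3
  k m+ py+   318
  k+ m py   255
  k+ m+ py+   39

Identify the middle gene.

The two most frequent reciprocal classes, k+ m py and k m+ py+, are the parental types, so the F1 was k+ m py / k m+ py+.
The two rarest classes, k+ m+ py and k m py+, are the double crossovers. Comparing them with the parentals, only the m allele has switched, so m is the middle locus and the order is k – m – py.

m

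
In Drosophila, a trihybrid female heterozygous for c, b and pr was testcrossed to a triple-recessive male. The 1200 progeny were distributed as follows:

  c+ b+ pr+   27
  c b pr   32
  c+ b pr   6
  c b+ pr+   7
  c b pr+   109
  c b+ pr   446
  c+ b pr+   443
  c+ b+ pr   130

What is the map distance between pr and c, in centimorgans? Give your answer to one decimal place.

The two most frequent reciprocal classes, c+ b pr+ and c b+ pr, are the parental types, so the F1 was c+ b pr+ / c b+ pr.
The two rarest classes, c+ b pr and c b+ pr+, are the double crossovers. Comparing them with the parentals, only the pr allele has switched, so pr is the middle locus and the order is c – pr – b.
Crossovers in the c–pr interval produce the single-crossover classes c b pr+ and c+ b+ pr (109 + 130 = 239) plus the double crossovers (13).
RF(c–pr) = (239 + 13) / 1200 = 252/1200 = 0.2100 → 21.0 centimorgans.

21.0 centimorgans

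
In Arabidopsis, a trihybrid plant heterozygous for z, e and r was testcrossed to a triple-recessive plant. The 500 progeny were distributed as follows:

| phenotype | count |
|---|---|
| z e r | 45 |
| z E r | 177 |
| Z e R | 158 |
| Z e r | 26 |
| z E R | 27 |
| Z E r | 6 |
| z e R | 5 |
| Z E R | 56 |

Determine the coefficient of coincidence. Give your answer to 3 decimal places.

0.767

The two most frequent reciprocal classes, z E r and Z e R, are the parental types, so the F1 was z E r / Z e R.
The two rarest classes, Z E r and z e R, are the double crossovers. Comparing them with the parentals, only the z allele has switched, so z is the middle locus and the order is e – z – r.
e–z: (101 + 11)/500 = 0.2240; z–r: (53 + 11)/500 = 0.1280.
Expected DCO frequency = 0.2240 × 0.1280 ≈ 0.02867; observed = 11/500 ≈ 0.02200.
Coefficient of coincidence = 0.02200/0.02867 ≈ 0.767.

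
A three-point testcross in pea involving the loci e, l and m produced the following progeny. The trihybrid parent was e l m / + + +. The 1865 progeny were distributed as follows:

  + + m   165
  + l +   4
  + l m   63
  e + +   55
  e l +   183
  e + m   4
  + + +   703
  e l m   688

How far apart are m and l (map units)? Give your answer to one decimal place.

The two rarest classes, e + m and + l +, are the double crossovers. Comparing them with the parentals, only the l allele has switched, so l is the middle locus and the order is e – l – m.
Crossovers in the l–m interval produce the single-crossover classes e l + and + + m (183 + 165 = 348) plus the double crossovers (8).
RF(l–m) = (348 + 8) / 1865 = 356/1865 = 0.1909 → 19.1 map units.

19.1 map units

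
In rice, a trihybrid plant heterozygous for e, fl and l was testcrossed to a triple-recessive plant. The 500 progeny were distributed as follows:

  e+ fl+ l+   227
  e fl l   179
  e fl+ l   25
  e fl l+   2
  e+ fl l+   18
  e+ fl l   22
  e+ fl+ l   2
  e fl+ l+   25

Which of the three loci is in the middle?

l

The two most frequent reciprocal classes, e+ fl+ l+ and e fl l, are the parental types, so the F1 was e+ fl+ l+ / e fl l.
The two rarest classes, e+ fl+ l and e fl l+, are the double crossovers. Comparing them with the parentals, only the l allele has switched, so l is the middle locus and the order is fl – l – e.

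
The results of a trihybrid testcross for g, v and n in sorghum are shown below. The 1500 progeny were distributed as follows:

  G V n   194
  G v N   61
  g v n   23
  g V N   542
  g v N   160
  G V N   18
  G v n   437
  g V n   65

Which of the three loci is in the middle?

g

The two most frequent reciprocal classes, G v n and g V N, are the parental types, so the F1 was G v n / g V N.
The two rarest classes, g v n and G V N, are the double crossovers. Comparing them with the parentals, only the g allele has switched, so g is the middle locus and the order is n – g – v.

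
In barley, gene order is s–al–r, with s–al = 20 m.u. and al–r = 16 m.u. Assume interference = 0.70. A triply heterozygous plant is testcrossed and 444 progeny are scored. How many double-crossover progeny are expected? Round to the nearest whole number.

4

Map distances give recombination frequencies of 0.200 and 0.160 for the two intervals.
With interference 0.70 (so coincidence = 0.30), expected double-crossover frequency = 0.200 × 0.160 × 0.30 = 0.00960.
Expected number = 0.00960 × 444 = 4.26 ≈ 4.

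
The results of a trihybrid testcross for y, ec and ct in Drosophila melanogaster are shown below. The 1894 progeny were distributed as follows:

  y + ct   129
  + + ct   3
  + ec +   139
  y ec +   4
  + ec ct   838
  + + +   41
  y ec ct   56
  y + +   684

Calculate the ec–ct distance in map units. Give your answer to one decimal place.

The two most frequent reciprocal classes, + ec ct and y + +, are the parental types, so the F1 was + ec ct / y + +.
The two rarest classes, + + ct and y ec +, are the double crossovers. Comparing them with the parentals, only the ec allele has switched, so ec is the middle locus and the order is ct – ec – y.
Crossovers in the ct–ec interval produce the single-crossover classes + ec + and y + ct (139 + 129 = 268) plus the double crossovers (7).
RF(ct–ec) = (268 + 7) / 1894 = 275/1894 = 0.1452 → 14.5 map units.

14.5 map units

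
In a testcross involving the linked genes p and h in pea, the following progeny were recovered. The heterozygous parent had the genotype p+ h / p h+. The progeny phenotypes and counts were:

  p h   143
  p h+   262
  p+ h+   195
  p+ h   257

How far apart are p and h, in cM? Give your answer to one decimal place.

39.4 cM

The recombinant classes are p+ h+ and p h: 195 + 143 = 338.
Recombination frequency = 338/857 = 0.3944 ≈ 39.4%, i.e. 39.4 cM.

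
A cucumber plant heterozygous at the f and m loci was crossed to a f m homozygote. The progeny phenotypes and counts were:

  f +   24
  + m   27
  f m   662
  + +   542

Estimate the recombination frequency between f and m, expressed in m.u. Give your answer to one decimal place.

The two most frequent classes, + + (542) and f m (662), are the parental types, so the F1 was + + / f m.
The recombinant classes are + m and f +: 27 + 24 = 51.
Recombination frequency = 51/1255 = 0.0406 ≈ 4.1%, i.e. 4.1 m.u.

4.1 m.u.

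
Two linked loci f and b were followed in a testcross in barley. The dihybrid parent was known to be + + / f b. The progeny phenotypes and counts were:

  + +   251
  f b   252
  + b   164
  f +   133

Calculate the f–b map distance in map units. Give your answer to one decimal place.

37.1 map units

The recombinant classes are + b and f +: 164 + 133 = 297.
Recombination frequency = 297/800 = 0.3713 ≈ 37.1%, i.e. 37.1 map units.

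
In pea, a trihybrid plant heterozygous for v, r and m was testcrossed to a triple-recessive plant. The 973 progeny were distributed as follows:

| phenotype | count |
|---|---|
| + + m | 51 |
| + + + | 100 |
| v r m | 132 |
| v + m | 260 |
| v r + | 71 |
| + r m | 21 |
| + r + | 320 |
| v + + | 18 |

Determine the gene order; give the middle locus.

The two most frequent reciprocal classes, + r + and v + m, are the parental types, so the F1 was + r + / v + m.
The two rarest classes, + r m and v + +, are the double crossovers. Comparing them with the parentals, only the m allele has switched, so m is the middle locus and the order is v – m – r.

m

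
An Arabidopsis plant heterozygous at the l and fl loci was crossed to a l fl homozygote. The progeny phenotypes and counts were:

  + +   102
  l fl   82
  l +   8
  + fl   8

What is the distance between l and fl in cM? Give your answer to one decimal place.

8.0 cM

The two most frequent classes, + + (102) and l fl (82), are the parental types, so the F1 was + + / l fl.
The recombinant classes are + fl and l +: 8 + 8 = 16.
Recombination frequency = 16/200 = 0.0800 ≈ 8.0%, i.e. 8.0 cM.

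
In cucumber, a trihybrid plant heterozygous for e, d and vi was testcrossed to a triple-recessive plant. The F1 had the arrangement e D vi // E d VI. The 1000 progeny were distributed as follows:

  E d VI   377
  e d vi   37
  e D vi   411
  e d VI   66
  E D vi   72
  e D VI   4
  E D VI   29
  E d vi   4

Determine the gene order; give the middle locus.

The two rarest classes, e D VI and E d vi, are the double crossovers. Comparing them with the parentals, only the vi allele has switched, so vi is the middle locus and the order is d – vi – e.

vi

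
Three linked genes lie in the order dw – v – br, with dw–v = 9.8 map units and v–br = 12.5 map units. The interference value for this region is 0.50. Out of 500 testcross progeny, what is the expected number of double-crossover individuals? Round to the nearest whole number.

3

Map distances give recombination frequencies of 0.098 and 0.125 for the two intervals.
With interference 0.50 (so coincidence = 0.50), expected double-crossover frequency = 0.098 × 0.125 × 0.50 = 0.00613.
Expected number = 0.00613 × 500 = 3.06 ≈ 3.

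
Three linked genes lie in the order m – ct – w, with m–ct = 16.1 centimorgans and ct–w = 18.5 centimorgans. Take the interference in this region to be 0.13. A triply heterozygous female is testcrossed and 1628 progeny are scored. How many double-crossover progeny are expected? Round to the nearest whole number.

42

Map distances give recombination frequencies of 0.161 and 0.185 for the two intervals.
With interference 0.13 (so coincidence = 0.87), expected double-crossover frequency = 0.161 × 0.185 × 0.87 = 0.02591.
Expected number = 0.02591 × 1628 = 42.19 ≈ 42.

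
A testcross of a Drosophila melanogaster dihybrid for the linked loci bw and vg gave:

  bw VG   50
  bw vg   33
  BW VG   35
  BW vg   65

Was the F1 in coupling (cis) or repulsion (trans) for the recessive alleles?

The two most frequent classes are BW vg (65) and bw VG (50); these are the parental (non-recombinant) types.
So the F1 carried BW vg on one chromosome and bw VG on the other — the recessive alleles are on opposite chromosomes (trans / repulsion).

trans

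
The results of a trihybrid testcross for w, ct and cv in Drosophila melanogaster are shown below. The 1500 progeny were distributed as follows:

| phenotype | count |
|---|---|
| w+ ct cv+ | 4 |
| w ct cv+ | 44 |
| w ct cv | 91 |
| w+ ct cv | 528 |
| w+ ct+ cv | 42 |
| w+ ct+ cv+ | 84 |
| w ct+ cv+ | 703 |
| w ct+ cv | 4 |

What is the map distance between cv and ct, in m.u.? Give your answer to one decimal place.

The two most frequent reciprocal classes, w ct+ cv+ and w+ ct cv, are the parental types, so the F1 was w ct+ cv+ / w+ ct cv.
The two rarest classes, w ct+ cv and w+ ct cv+, are the double crossovers. Comparing them with the parentals, only the cv allele has switched, so cv is the middle locus and the order is ct – cv – w.
Crossovers in the ct–cv interval produce the single-crossover classes w ct cv+ and w+ ct+ cv (44 + 42 = 86) plus the double crossovers (8).
RF(ct–cv) = (86 + 8) / 1500 = 94/1500 = 0.0627 → 6.3 m.u.

6.3 m.u.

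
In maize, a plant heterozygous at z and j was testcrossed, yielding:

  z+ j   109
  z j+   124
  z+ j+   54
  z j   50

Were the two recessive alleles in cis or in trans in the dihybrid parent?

The two most frequent classes are z+ j (109) and z j+ (124); these are the parental (non-recombinant) types.
So the F1 carried z+ j on one chromosome and z j+ on the other — the recessive alleles are on opposite chromosomes (trans / repulsion).

trans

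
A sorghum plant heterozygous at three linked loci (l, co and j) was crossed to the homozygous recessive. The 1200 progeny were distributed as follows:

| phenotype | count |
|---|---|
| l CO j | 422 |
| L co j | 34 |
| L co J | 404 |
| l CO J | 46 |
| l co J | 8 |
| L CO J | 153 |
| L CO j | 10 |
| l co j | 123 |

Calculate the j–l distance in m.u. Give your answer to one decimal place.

8.2 m.u.

The two most frequent reciprocal classes, l CO j and L co J, are the parental types, so the F1 was l CO j / L co J.
The two rarest classes, L CO j and l co J, are the double crossovers. Comparing them with the parentals, only the l allele has switched, so l is the middle locus and the order is co – l – j.
Crossovers in the l–j interval produce the single-crossover classes l CO J and L co j (46 + 34 = 80) plus the double crossovers (18).
RF(l–j) = (80 + 18) / 1200 = 98/1200 = 0.0817 → 8.2 m.u.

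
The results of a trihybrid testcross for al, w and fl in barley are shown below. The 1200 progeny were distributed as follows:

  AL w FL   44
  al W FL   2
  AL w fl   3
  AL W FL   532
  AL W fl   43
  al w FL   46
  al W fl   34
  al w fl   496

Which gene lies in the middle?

al

The two most frequent reciprocal classes, AL W FL and al w fl, are the parental types, so the F1 was AL W FL / al w fl.
The two rarest classes, al W FL and AL w fl, are the double crossovers. Comparing them with the parentals, only the al allele has switched, so al is the middle locus and the order is fl – al – w.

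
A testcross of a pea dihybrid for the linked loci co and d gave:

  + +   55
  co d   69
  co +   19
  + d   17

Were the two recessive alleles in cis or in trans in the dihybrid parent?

cis

The two most frequent classes are + + (55) and co d (69); these are the parental (non-recombinant) types.
So the F1 carried + + on one chromosome and co d on the other — the recessive alleles are on the same chromosome (cis / coupling).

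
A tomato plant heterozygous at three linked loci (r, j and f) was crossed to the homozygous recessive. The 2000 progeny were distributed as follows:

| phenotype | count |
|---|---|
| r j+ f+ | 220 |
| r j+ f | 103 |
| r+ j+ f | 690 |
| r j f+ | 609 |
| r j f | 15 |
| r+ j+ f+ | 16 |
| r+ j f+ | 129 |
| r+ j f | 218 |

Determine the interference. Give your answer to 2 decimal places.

0.50

The two most frequent reciprocal classes, r j f+ and r+ j+ f, are the parental types, so the F1 was r j f+ / r+ j+ f.
The two rarest classes, r j f and r+ j+ f+, are the double crossovers. Comparing them with the parentals, only the f allele has switched, so f is the middle locus and the order is r – f – j.
r–f: (232 + 31)/2000 = 0.1315; f–j: (438 + 31)/2000 = 0.2345.
Expected DCO frequency = 0.1315 × 0.2345 ≈ 0.03084; observed = 31/2000 ≈ 0.01550.
Coefficient of coincidence = 0.01550/0.03084 ≈ 0.50; interference = 1 − 0.50 = 0.50.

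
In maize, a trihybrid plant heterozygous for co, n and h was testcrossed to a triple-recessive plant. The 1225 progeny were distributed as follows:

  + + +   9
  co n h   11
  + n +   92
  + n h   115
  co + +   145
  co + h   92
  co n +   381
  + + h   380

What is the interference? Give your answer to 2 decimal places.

0.57

The two most frequent reciprocal classes, + + h and co n +, are the parental types, so the F1 was + + h / co n +.
The two rarest classes, + + + and co n h, are the double crossovers. Comparing them with the parentals, only the h allele has switched, so h is the middle locus and the order is co – h – n.
co–h: (184 + 20)/1225 = 0.1665; h–n: (260 + 20)/1225 = 0.2286.
Expected DCO frequency = 0.1665 × 0.2286 ≈ 0.03806; observed = 20/1225 ≈ 0.01633.
Coefficient of coincidence = 0.01633/0.03806 ≈ 0.43; interference = 1 − 0.43 = 0.57.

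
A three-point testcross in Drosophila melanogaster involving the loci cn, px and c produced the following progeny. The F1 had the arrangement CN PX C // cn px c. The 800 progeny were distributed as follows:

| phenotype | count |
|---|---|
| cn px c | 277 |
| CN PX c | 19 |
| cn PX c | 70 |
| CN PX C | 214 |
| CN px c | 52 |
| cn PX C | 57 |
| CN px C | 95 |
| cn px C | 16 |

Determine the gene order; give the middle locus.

c

The two rarest classes, CN PX c and cn px C, are the double crossovers. Comparing them with the parentals, only the c allele has switched, so c is the middle locus and the order is cn – c – px.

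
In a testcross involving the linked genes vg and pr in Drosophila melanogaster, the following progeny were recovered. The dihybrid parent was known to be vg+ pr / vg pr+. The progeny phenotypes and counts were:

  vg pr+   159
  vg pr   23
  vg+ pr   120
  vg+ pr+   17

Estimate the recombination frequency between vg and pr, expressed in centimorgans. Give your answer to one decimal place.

12.5 centimorgans

The recombinant classes are vg+ pr+ and vg pr: 17 + 23 = 40.
Recombination frequency = 40/319 = 0.1254 ≈ 12.5%, i.e. 12.5 centimorgans.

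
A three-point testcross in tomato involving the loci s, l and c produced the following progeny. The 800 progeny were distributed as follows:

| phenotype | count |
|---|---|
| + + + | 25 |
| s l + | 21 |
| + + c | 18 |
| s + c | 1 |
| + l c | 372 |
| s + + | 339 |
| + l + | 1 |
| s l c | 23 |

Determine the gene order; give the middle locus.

The two most frequent reciprocal classes, s + + and + l c, are the parental types, so the F1 was s + + / + l c.
The two rarest classes, s + c and + l +, are the double crossovers. Comparing them with the parentals, only the c allele has switched, so c is the middle locus and the order is l – c – s.

c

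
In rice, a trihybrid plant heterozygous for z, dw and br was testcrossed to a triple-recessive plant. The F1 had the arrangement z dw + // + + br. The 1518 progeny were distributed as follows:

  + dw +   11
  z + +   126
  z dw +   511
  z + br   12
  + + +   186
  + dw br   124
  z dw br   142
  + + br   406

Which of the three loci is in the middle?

z

The two rarest classes, + dw + and z + br, are the double crossovers. Comparing them with the parentals, only the z allele has switched, so z is the middle locus and the order is br – z – dw.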